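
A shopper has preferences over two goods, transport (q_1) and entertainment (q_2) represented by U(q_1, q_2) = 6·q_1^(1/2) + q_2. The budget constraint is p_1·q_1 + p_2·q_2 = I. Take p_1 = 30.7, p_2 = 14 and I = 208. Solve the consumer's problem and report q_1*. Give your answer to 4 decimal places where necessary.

Set MRS = p_1/p_2: 3·q_1^(−1/2) = p_1/p_2.
Thus q_1* = (3·p_2/p_1)² — independent of I — with the rest of income spent on q_2.
Plugging in: q_1* = (3·14/30.7)² = 1.8716.

q_1* = 1.8716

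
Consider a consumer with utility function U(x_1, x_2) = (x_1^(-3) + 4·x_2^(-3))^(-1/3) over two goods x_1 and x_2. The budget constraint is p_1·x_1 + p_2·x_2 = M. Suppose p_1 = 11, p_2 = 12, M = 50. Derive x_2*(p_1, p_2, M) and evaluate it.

Numerically x_2/x_1 = 1.383783, so x_1* = 50/(11 + 12·1.383783) = 1.8112 and x_2* = 1.383783·1.8112 = 2.5064.

x_2* = 2.5064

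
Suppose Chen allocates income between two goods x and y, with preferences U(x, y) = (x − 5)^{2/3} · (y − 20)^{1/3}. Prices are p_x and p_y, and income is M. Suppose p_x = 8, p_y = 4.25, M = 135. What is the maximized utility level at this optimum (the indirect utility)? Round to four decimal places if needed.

V = 0.8167

Discretionary income = 135 − 5·8 − 20·4.25 = 10; x* = 5 + 2/3·10/8 = 5.8333; y* = 20 + 1/3·10/4.25 = 20.7843.
Utility at the optimum: U(5.8333, 20.7843) = 0.8167.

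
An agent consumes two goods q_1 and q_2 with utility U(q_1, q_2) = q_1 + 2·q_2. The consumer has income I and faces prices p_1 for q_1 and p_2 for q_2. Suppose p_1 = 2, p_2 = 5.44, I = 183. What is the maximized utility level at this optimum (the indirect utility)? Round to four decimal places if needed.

Numerically: q_1* = 91.5, q_2* = 0.
Utility at the optimum: U(91.5, 0) = 91.5.

V = 91.5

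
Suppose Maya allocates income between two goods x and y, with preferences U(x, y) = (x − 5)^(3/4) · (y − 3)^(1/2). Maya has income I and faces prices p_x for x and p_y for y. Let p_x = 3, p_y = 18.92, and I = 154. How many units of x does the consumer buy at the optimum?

x* = 21.448

MRS = (3/2)·(y−3)/(x−5). Tangency with p_x/p_y gives y−3 = (2/3)·(p_x/p_y)·(x−5).
Substituting into the budget: x* = 5 + 0.6·(I − 5·p_x − 3·p_y)/p_x, and y* = 3 + 0.4·(…)/p_y.
Discretionary income = 154 − 5·3 − 3·18.92 = 82.24; x* = 5 + 0.6·82.24/3 = 21.448.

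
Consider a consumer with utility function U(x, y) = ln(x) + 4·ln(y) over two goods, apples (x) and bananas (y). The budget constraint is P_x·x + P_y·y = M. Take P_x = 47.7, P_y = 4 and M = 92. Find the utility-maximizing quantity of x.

Demand: x*(P_x,P_y,M) = 0.2·M/P_x and y* = 0.8·M/P_y.
At P_x=47.7, P_y=4, M=92: x* = 0.2·92/47.7 = 0.3857.

x* = 0.3857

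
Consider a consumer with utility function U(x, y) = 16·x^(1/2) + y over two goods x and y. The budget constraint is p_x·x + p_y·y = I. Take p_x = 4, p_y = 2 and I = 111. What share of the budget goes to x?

MU_x = 8/√x, MU_y = 1. Tangency: 8/√x = p_x/p_y.
Thus x* = (8·p_y/p_x)² — independent of I — with the rest of income spent on y.
Plugging in: x* = (8·2/4)² = 16, y* = 23.5.
Expenditure on x: 4·16 = 64; share = 0.5766.

share on x = 0.5766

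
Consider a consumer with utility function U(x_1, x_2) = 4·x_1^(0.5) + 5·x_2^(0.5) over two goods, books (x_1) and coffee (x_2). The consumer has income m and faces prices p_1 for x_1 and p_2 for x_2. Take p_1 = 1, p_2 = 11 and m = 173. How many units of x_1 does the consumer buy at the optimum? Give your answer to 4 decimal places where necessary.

MRS = MU_x_1/MU_x_2 = (4/5)·(x_2/x_1)^(0.5). Set equal to p_1/p_2.
Hence x_2/x_1 = ((5/4)·p_1/p_2)^(1/(0.5)), i.e. raised to the 2 power.
With the ratio pinned down, the budget gives x_1* = m/(p_1 + p_2·(x_2/x_1)) and x_2* = (x_2/x_1)·x_1*.
Numerically x_2/x_1 = 0.012913, so x_1* = 173/(1 + 11·0.012913) = 151.4826.

x_1* = 151.4826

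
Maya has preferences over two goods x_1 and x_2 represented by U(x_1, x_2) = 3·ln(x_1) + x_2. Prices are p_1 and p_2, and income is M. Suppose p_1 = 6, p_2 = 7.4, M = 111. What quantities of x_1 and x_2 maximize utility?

x_1* = 3.7, x_2* = 12

MU_x_1 = 3/x_1, MU_x_2 = 1. Tangency: 3/x_1 = p_1/p_2.
So x_1*(p_1,p_2) = 3·p_2/p_1, independent of income; and x_2* = (M − 3·p_2)/p_2.
At the given prices: x_1* = 3·7.4/6 = 3.7, and x_2* = 12.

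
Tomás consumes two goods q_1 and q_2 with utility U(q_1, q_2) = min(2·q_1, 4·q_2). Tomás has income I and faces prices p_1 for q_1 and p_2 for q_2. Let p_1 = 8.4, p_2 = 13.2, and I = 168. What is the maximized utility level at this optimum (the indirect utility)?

With perfect complements, no substitution: consume in ratio q_1:q_2 = 4:2.
Budget: p_1·q_1 + p_2·(1/2)·q_1 = I, so (4·p_1 + 2·p_2)·q_1 = 4·I.
Demand: q_1*(p_1,p_2,I) = 4·I/(4·p_1 + 2·p_2), q_2* = 2·I/(4·p_1 + 2·p_2).
Here 4·8.4 + 2·13.2 = 60, giving q_1* = 11.2 and q_2* = 5.6.
Utility at the optimum: U(11.2, 5.6) = 22.4.

V = 22.4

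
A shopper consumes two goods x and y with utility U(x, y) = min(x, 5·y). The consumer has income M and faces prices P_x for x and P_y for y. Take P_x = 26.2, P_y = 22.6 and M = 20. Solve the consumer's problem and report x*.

Leontief preferences: the optimum is at the kink where x/5 = y/1, i.e. y = (1/5)·x.
Budget: P_x·x + P_y·(1/5)·x = M, so (5·P_x + P_y)·x = 5·M.
Demand: x*(P_x,P_y,M) = 5·M/(5·P_x + P_y), y* = M/(5·P_x + P_y).
Here 5·26.2 + 22.6 = 153.6, giving x* = 0.651.

x* = 0.651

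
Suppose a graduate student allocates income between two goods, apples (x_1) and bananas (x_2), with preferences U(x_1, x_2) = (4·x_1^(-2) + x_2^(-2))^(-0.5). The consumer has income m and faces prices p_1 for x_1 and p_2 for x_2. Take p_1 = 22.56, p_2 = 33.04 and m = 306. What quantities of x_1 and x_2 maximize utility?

MRS = MU_x_1/MU_x_2 = 4·(x_2/x_1)^(3). Set equal to p_1/p_2.
Hence x_2/x_1 = ((1/4)·p_1/p_2)^(1/(3)), i.e. raised to the 1/3 power.
With the ratio pinned down, the budget gives x_1* = m/(p_1 + p_2·(x_2/x_1)) and x_2* = (x_2/x_1)·x_1*.
Numerically x_2/x_1 = 0.554727, so x_1* = 306/(22.56 + 33.04·0.554727) = 7.4838 and x_2* = 0.554727·7.4838 = 4.1515.

x_1* = 7.4838, x_2* = 4.1515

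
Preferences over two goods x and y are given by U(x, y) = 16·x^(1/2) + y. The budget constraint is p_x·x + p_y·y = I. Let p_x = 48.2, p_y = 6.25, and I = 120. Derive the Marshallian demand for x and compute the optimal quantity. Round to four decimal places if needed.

MU_x = 8/√x, MU_y = 1. Tangency: 8/√x = p_x/p_y.
Thus x* = (8·p_y/p_x)² — independent of I — with the rest of income spent on y.
Plugging in: x* = (8·6.25/48.2)² = 1.0761.

x* = 1.0761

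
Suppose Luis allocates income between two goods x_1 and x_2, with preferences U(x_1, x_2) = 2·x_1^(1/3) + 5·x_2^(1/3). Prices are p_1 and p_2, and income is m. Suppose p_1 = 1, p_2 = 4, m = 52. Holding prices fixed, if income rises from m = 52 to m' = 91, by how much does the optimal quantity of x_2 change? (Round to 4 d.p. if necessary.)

Δx_2* = 6.4743

From the CES first-order condition, (2/5)·(x_2/x_1)^(2/3) = p_1/p_2.
Hence x_2/x_1 = ((5/2)·p_1/p_2)^(1/(2/3)), i.e. raised to the 1.5 power.
With the ratio pinned down, the budget gives x_1* = m/(p_1 + p_2·(x_2/x_1)) and x_2* = (x_2/x_1)·x_1*.
Numerically x_2/x_1 = 0.494106, so x_1* = 52/(1 + 4·0.494106) = 17.4706 and x_2* = 0.494106·17.4706 = 8.6323.
At m' = 91: x_2* = 15.1066. Change: 15.1066 − 8.6323 = 6.4743.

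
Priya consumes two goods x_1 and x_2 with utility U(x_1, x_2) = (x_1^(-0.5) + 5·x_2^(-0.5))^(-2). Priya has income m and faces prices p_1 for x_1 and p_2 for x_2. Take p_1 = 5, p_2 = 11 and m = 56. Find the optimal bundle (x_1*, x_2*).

MU_x_1 ∝ x_1^(-1.5), MU_x_2 ∝ 5·x_2^(-1.5), so MRS = (1/5)·(x_2/x_1)^(1.5) = p_1/p_2.
Hence x_2/x_1 = (5·p_1/p_2)^(1/(1.5)), i.e. raised to the 2/3 power.
With the ratio pinned down, the budget gives x_1* = m/(p_1 + p_2·(x_2/x_1)) and x_2* = (x_2/x_1)·x_1*.
Numerically x_2/x_1 = 1.728615, so x_1* = 56/(5 + 11·1.728615) = 2.3319 and x_2* = 1.728615·2.3319 = 4.031.

x_1* = 2.3319, x_2* = 4.031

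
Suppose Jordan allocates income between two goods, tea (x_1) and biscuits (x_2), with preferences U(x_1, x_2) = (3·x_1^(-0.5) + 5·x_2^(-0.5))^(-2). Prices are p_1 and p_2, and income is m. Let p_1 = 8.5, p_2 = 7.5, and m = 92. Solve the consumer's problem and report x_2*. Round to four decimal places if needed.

MRS = MU_x_1/MU_x_2 = (3/5)·(x_2/x_1)^(1.5). Set equal to p_1/p_2.
Hence x_2/x_1 = ((5/3)·p_1/p_2)^(1/(1.5)), i.e. raised to the 2/3 power.
With the ratio pinned down, the budget gives x_1* = m/(p_1 + p_2·(x_2/x_1)) and x_2* = (x_2/x_1)·x_1*.
Numerically x_2/x_1 = 1.52805, so x_1* = 92/(8.5 + 7.5·1.52805) = 4.6091 and x_2* = 1.52805·4.6091 = 7.043.

x_2* = 7.043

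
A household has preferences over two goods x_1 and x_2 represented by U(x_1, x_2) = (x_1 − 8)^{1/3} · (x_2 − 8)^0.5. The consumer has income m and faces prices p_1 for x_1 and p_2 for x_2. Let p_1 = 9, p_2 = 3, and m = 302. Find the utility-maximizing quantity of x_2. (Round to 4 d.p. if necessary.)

x_2* = 49.2

MRS = (2/3)·(x_2−8)/(x_1−8). Tangency with p_1/p_2 gives x_2−8 = (3/2)·(p_1/p_2)·(x_1−8).
After buying the subsistence bundle (8, 8), a share 0.4 of the remaining income goes to x_1: x_1* = 8 + 0.4·(m − 8p_1 − 8p_2)/p_1.
Discretionary income = 302 − 8·9 − 8·3 = 206; x_2* = 8 + 0.6·206/3 = 49.2.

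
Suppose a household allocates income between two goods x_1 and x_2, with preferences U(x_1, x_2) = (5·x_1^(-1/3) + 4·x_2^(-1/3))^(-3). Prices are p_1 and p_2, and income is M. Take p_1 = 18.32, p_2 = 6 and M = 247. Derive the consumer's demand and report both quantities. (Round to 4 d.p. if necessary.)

x_1* = 8.2215, x_2* = 16.0638

From the CES first-order condition, (5/4)·(x_2/x_1)^(4/3) = p_1/p_2.
Solve for the ratio: x_2/x_1 = [(4/5)·p_1/p_2]^(0.75).
With the ratio pinned down, the budget gives x_1* = M/(p_1 + p_2·(x_2/x_1)) and x_2* = (x_2/x_1)·x_1*.
Numerically x_2/x_1 = 1.953881, so x_1* = 247/(18.32 + 6·1.953881) = 8.2215 and x_2* = 1.953881·8.2215 = 16.0638.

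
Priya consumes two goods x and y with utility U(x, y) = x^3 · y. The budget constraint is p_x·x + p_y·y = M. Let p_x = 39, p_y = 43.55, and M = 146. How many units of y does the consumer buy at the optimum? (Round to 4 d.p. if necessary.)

y* = 0.8381

Tangency: MRS = 3·y/x = p_x/p_y.
Rearranging, p_y·y = (1/3)·p_x·x. Substituting into the budget gives p_x·x·(1 + (1/3)) = M.
Demand: x*(p_x,p_y,M) = 0.75·M/p_x and y* = 0.25·M/p_y.
At p_x=39, p_y=43.55, M=146: y* = 0.25·146/43.55 = 0.8381.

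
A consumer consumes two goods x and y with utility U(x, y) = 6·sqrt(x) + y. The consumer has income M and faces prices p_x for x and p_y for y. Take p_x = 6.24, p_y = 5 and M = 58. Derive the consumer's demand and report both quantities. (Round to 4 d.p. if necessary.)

MU_x = 3/√x, MU_y = 1. Tangency: 3/√x = p_x/p_y.
Thus x* = (3·p_y/p_x)² — independent of M — with the rest of income spent on y.
Plugging in: x* = (3·5/6.24)² = 5.7785, y* = 4.3885.

x* = 5.7785, y* = 4.3885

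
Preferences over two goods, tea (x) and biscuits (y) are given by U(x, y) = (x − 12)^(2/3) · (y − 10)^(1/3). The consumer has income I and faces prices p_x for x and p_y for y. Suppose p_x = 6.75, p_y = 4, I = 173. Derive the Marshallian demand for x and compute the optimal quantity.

x* = 17.1358

After buying the subsistence bundle (12, 10), a share 2/3 of the remaining income goes to x: x* = 12 + 2/3·(I − 12p_x − 10p_y)/p_x.
Discretionary income = 173 − 12·6.75 − 10·4 = 52; x* = 12 + 2/3·52/6.75 = 17.1358.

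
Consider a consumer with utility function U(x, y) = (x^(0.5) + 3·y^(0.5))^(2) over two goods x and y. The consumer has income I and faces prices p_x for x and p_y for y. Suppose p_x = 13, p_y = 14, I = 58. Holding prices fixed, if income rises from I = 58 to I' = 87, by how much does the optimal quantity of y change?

MU_x ∝ x^(-0.5), MU_y ∝ 3·y^(-0.5), so MRS = (1/3)·(y/x)^(0.5) = p_x/p_y.
Hence y/x = (3·p_x/p_y)^(1/(0.5)), i.e. raised to the 2 power.
With the ratio pinned down, the budget gives x* = I/(p_x + p_y·(y/x)) and y* = (y/x)·x*.
Numerically y/x = 7.760204, so x* = 58/(13 + 14·7.760204) = 0.4768 and y* = 7.760204·0.4768 = 3.7001.
At I' = 87: y* = 5.5502. Change: 5.5502 − 3.7001 = 1.8501.

Δy* = 1.8501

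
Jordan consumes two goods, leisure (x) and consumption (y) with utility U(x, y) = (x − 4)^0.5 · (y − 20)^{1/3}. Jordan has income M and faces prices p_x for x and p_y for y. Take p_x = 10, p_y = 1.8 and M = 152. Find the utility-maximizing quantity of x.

Substituting into the budget: x* = 4 + 0.6·(M − 4·p_x − 20·p_y)/p_x, and y* = 20 + 0.4·(…)/p_y.
Discretionary income = 152 − 4·10 − 20·1.8 = 76; x* = 4 + 0.6·76/10 = 8.56.

x* = 8.56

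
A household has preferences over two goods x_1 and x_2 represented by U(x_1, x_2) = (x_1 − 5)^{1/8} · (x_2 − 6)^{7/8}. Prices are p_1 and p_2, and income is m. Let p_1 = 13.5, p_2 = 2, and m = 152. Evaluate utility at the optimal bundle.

V = 19.5892

This is Cobb-Douglas in (x_1−5, x_2−6): tangency gives 0.125·p_2·(x_2−6) = 0.875·p_1·(x_1−5).
After buying the subsistence bundle (5, 6), a share 0.125 of the remaining income goes to x_1: x_1* = 5 + 0.125·(m − 5p_1 − 6p_2)/p_1.
Discretionary income = 152 − 5·13.5 − 6·2 = 72.5; x_1* = 5 + 0.125·72.5/13.5 = 5.6713; x_2* = 6 + 0.875·72.5/2 = 37.7188.
Utility at the optimum: U(5.6713, 37.7188) = 19.5892.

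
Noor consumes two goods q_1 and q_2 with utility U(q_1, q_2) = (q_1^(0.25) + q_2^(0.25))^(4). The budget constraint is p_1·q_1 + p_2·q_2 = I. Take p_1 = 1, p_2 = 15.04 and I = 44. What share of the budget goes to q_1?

share on q_1 = 0.7117

With the ratio pinned down, the budget gives q_1* = I/(p_1 + p_2·(q_2/q_1)) and q_2* = (q_2/q_1)·q_1*.
Numerically q_2/q_1 = 0.026936, so q_1* = 44/(1 + 15.04·0.026936) = 31.314 and q_2* = 0.026936·31.314 = 0.8435.
Expenditure on q_1: 1·31.314 = 31.314; share = 0.7117.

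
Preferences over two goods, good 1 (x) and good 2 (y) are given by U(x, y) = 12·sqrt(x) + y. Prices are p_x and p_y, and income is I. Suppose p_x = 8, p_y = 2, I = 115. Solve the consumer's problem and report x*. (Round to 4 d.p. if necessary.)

x* = 2.25

Set MRS = p_x/p_y: 6·x^(−1/2) = p_x/p_y.
Thus x* = (6·p_y/p_x)² — independent of I — with the rest of income spent on y.
Plugging in: x* = (6·2/8)² = 2.25.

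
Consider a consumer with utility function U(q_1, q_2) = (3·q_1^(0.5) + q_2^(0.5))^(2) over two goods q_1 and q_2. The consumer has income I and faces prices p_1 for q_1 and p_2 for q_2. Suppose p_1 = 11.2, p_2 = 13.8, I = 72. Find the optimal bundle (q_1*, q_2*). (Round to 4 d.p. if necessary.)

From the CES first-order condition, 3·(q_2/q_1)^(0.5) = p_1/p_2.
Solve for the ratio: q_2/q_1 = [(1/3)·p_1/p_2]^(2).
Substitute q_2 = (q_2/q_1)·q_1 into the budget: q_1* = I/(p_1 + p_2·(q_2/q_1)).
Numerically q_2/q_1 = 0.073187, so q_1* = 72/(11.2 + 13.8·0.073187) = 5.8968 and q_2* = 0.073187·5.8968 = 0.4316.

q_1* = 5.8968, q_2* = 0.4316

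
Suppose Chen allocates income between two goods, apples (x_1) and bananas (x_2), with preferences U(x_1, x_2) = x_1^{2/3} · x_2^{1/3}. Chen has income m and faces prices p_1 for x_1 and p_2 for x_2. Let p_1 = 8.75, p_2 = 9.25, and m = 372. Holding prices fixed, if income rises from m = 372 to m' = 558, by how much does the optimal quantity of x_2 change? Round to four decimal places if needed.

Tangency: MRS = 2·x_2/x_1 = p_1/p_2.
Rearranging, p_2·x_2 = (1/2)·p_1·x_1. Substituting into the budget gives p_1·x_1·(1 + (1/2)) = m.
Demand: x_1*(p_1,p_2,m) = 2/3·m/p_1 and x_2* = 1/3·m/p_2.
At p_1=8.75, p_2=9.25, m=372: x_2* = 1/3·372/9.25 = 13.4054.
At m' = 558: x_2* = 20.1081. Change: 20.1081 − 13.4054 = 6.7027.

Δx_2* = 6.7027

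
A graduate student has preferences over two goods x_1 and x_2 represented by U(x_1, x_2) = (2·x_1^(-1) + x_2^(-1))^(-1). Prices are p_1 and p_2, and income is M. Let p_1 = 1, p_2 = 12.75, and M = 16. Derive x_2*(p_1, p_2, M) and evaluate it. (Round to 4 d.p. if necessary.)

Numerically x_2/x_1 = 0.19803, so x_1* = 16/(1 + 12.75·0.19803) = 4.5392 and x_2* = 0.19803·4.5392 = 0.8989.

x_2* = 0.8989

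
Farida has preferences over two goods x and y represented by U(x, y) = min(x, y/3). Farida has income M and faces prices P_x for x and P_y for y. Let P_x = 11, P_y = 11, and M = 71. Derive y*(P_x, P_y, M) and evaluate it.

Demand: x*(P_x,P_y,M) = M/(P_x + 3·P_y), y* = 3·M/(P_x + 3·P_y).
Here 11 + 3·11 = 44, giving y* = 4.8409.

y* = 4.8409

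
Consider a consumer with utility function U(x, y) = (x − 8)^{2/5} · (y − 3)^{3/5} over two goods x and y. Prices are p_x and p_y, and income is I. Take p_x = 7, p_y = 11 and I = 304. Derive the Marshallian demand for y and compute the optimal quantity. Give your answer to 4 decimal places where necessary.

This is Cobb-Douglas in (x−8, y−3): tangency gives 0.4·p_y·(y−3) = 0.6·p_x·(x−8).
After buying the subsistence bundle (8, 3), a share 0.4 of the remaining income goes to x: x* = 8 + 0.4·(I − 8p_x − 3p_y)/p_x.
Discretionary income = 304 − 8·7 − 3·11 = 215; y* = 3 + 0.6·215/11 = 14.7273.

y* = 14.7273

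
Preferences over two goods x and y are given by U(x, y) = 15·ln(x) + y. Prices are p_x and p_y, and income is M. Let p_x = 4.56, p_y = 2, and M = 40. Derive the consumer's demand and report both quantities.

x* = 6.5789, y* = 5

MU_x = 15/x, MU_y = 1. Tangency: 15/x = p_x/p_y.
So x*(p_x,p_y) = 15·p_y/p_x, independent of income; and y* = (M − 15·p_y)/p_y.
At the given prices: x* = 15·2/4.56 = 6.5789, and y* = 5.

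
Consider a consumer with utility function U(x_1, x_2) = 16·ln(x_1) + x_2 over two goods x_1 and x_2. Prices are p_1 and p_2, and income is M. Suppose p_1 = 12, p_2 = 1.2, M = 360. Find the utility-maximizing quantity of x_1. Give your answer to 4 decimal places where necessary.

x_1* = 1.6

Set MRS = p_1/p_2: (16/x_1)/1 = p_1/p_2.
So x_1*(p_1,p_2) = 16·p_2/p_1, independent of income; and x_2* = (M − 16·p_2)/p_2.
At the given prices: x_1* = 16·1.2/12 = 1.6.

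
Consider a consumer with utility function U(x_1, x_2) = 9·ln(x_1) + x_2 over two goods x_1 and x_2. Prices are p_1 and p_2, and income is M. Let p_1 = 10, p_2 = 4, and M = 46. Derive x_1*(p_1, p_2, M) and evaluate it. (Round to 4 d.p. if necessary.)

x_1* = 3.6

Set MRS = p_1/p_2: (9/x_1)/1 = p_1/p_2.
So x_1*(p_1,p_2) = 9·p_2/p_1, independent of income; and x_2* = (M − 9·p_2)/p_2.
At the given prices: x_1* = 9·4/10 = 3.6.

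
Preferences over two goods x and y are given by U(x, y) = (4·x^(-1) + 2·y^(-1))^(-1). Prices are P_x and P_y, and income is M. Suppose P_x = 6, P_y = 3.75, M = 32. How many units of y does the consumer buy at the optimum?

y* = 3.0598

Numerically y/x = 0.894427, so x* = 32/(6 + 3.75·0.894427) = 3.421 and y* = 0.894427·3.421 = 3.0598.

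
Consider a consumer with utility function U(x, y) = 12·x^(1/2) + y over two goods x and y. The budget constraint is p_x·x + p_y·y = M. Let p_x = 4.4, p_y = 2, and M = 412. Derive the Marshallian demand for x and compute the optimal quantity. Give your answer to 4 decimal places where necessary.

MU_x = 6/√x, MU_y = 1. Tangency: 6/√x = p_x/p_y.
Solve: √x = 6·p_y/p_x, so x*(p_x,p_y) = (6·p_y/p_x)², and y* = (M − p_x·x*)/p_y.
Plugging in: x* = (6·2/4.4)² = 7.438.

x* = 7.438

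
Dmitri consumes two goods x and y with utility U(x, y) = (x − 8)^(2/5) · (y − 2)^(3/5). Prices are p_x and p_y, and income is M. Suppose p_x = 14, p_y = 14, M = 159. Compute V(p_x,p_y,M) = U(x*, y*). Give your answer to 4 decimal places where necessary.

V = 0.6924

Substituting into the budget: x* = 8 + 0.4·(M − 8·p_x − 2·p_y)/p_x, and y* = 2 + 0.6·(…)/p_y.
Discretionary income = 159 − 8·14 − 2·14 = 19; x* = 8 + 0.4·19/14 = 8.5429; y* = 2 + 0.6·19/14 = 2.8143.
Utility at the optimum: U(8.5429, 2.8143) = 0.6924.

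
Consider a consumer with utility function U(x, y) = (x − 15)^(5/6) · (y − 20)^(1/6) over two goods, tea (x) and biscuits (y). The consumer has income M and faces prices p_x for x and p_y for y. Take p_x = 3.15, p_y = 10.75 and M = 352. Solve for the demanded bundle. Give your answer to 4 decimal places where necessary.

x* = 38.7434, y* = 21.3915

Let x' = x−15, y' = y−20. MRS = 5·y'/x' = p_x/p_y.
Substituting into the budget: x* = 15 + 5/6·(M − 15·p_x − 20·p_y)/p_x, and y* = 20 + 1/6·(…)/p_y.
Discretionary income = 352 − 15·3.15 − 20·10.75 = 89.75; x* = 15 + 5/6·89.75/3.15 = 38.7434; y* = 20 + 1/6·89.75/10.75 = 21.3915.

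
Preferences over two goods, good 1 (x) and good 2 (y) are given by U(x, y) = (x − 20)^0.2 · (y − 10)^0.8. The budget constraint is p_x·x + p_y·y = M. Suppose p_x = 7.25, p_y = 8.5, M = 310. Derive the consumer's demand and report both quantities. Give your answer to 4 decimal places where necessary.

x* = 22.2069, y* = 17.5294

Let x' = x−20, y' = y−10. MRS = (1/4)·y'/x' = p_x/p_y.
Substituting into the budget: x* = 20 + 0.2·(M − 20·p_x − 10·p_y)/p_x, and y* = 10 + 0.8·(…)/p_y.
Discretionary income = 310 − 20·7.25 − 10·8.5 = 80; x* = 20 + 0.2·80/7.25 = 22.2069; y* = 10 + 0.8·80/8.5 = 17.5294.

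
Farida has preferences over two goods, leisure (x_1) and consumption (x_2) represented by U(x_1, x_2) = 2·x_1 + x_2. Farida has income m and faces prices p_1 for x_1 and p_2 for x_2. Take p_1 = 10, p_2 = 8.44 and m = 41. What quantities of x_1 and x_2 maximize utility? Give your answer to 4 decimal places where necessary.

Linear utility — the consumer picks whichever good has higher MU/price: 2/10 = 0.2 vs 1/8.44 = 0.1185.
x_1 gives more utility per dollar, so spend all income on x_1: x_1* = m/p_1, x_2* = 0.
Numerically: x_1* = 4.1, x_2* = 0.

x_1* = 4.1, x_2* = 0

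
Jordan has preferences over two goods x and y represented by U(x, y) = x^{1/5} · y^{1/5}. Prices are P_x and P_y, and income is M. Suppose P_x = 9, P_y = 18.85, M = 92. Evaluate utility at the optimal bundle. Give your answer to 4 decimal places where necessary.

Demand: x*(P_x,P_y,M) = 0.5·M/P_x and y* = 0.5·M/P_y.
At P_x=9, P_y=18.85, M=92: x* = 0.5·92/9 = 5.1111, y* = 2.4403.
Utility at the optimum: U(5.1111, 2.4403) = 1.6565.

V = 1.6565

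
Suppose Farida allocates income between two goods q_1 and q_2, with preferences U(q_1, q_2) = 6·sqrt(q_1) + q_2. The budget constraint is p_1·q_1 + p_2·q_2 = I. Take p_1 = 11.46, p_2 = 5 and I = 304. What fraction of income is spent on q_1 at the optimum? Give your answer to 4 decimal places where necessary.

Thus q_1* = (3·p_2/p_1)² — independent of I — with the rest of income spent on q_2.
Plugging in: q_1* = (3·5/11.46)² = 1.7132, q_2* = 56.8733.
Expenditure on q_1: 11.46·1.7132 = 19.6335; share = 0.0646.

share on q_1 = 0.0646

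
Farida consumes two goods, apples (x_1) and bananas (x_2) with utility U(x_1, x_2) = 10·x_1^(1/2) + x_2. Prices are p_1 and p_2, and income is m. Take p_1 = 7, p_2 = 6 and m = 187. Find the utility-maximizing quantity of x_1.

x_1* = 18.3673

MU_x_1 = 5/√x_1, MU_x_2 = 1. Tangency: 5/√x_1 = p_1/p_2.
Thus x_1* = (5·p_2/p_1)² — independent of m — with the rest of income spent on x_2.
Plugging in: x_1* = (5·6/7)² = 18.3673.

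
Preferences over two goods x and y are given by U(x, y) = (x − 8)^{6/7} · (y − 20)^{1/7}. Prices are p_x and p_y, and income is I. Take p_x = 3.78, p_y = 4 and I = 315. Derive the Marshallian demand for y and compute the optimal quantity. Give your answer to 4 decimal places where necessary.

This is Cobb-Douglas in (x−8, y−20): tangency gives 6/7·p_y·(y−20) = 1/7·p_x·(x−8).
After buying the subsistence bundle (8, 20), a share 6/7 of the remaining income goes to x: x* = 8 + 6/7·(I − 8p_x − 20p_y)/p_x.
Discretionary income = 315 − 8·3.78 − 20·4 = 204.76; y* = 20 + 1/7·204.76/4 = 27.3129.

y* = 27.3129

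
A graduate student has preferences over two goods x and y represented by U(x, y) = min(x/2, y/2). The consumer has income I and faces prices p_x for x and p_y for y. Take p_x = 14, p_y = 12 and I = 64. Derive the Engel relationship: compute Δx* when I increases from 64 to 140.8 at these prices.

Δx* = 2.9538

With perfect complements, no substitution: consume in ratio x:y = 2:2.
Budget: p_x·x + p_y·x = I, so (2·p_x + 2·p_y)·x = 2·I.
Demand: x*(p_x,p_y,I) = 2·I/(2·p_x + 2·p_y), y* = 2·I/(2·p_x + 2·p_y).
Here 2·14 + 2·12 = 52, giving x* = 2.4615.
At I' = 140.8: x* = 5.4154. Change: 5.4154 − 2.4615 = 2.9538.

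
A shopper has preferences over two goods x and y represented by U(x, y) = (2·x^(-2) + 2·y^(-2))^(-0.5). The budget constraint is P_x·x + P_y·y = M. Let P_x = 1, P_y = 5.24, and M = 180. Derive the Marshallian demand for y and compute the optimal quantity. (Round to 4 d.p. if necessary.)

y* = 25.7994

MRS = MU_x/MU_y = (y/x)^(3). Set equal to P_x/P_y.
Solve for the ratio: y/x = [P_x/P_y]^(1/3).
Substitute y = (y/x)·x into the budget: x* = M/(P_x + P_y·(y/x)).
Numerically y/x = 0.575735, so x* = 180/(1 + 5.24·0.575735) = 44.8112 and y* = 0.575735·44.8112 = 25.7994.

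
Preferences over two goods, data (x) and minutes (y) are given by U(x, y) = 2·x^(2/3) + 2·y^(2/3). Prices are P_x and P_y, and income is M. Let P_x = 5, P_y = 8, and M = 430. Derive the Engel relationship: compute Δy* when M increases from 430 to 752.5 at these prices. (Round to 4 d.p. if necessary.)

Δy* = 11.3237

MU_x ∝ 2·x^(-1/3), MU_y ∝ 2·y^(-1/3), so MRS = (y/x)^(1/3) = P_x/P_y.
Hence y/x = (P_x/P_y)^(1/(1/3)), i.e. raised to the 3 power.
Substitute y = (y/x)·x into the budget: x* = M/(P_x + P_y·(y/x)).
Numerically y/x = 0.244141, so x* = 430/(5 + 8·0.244141) = 61.8427 and y* = 0.244141·61.8427 = 15.0983.
At M' = 752.5: y* = 26.4221. Change: 26.4221 − 15.0983 = 11.3237.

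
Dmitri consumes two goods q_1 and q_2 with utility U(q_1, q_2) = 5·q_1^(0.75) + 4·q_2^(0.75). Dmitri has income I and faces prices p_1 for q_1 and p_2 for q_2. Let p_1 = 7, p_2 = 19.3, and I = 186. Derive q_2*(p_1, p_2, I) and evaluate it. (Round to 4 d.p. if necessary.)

MRS = MU_q_1/MU_q_2 = (5/4)·(q_2/q_1)^(0.25). Set equal to p_1/p_2.
Solve for the ratio: q_2/q_1 = [(4/5)·p_1/p_2]^(4).
With the ratio pinned down, the budget gives q_1* = I/(p_1 + p_2·(q_2/q_1)) and q_2* = (q_2/q_1)·q_1*.
Numerically q_2/q_1 = 0.007088, so q_1* = 186/(7 + 19.3·0.007088) = 26.0621 and q_2* = 0.007088·26.0621 = 0.1847.

q_2* = 0.1847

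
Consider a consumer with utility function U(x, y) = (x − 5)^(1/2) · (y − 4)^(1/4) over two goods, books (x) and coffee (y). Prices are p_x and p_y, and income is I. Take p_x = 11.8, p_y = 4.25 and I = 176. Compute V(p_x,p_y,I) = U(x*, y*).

Substituting into the budget: x* = 5 + 2/3·(I − 5·p_x − 4·p_y)/p_x, and y* = 4 + 1/3·(…)/p_y.
Discretionary income = 176 − 5·11.8 − 4·4.25 = 100; x* = 5 + 2/3·100/11.8 = 10.6497; y* = 4 + 1/3·100/4.25 = 11.8431.
Utility at the optimum: U(10.6497, 11.8431) = 3.9777.

V = 3.9777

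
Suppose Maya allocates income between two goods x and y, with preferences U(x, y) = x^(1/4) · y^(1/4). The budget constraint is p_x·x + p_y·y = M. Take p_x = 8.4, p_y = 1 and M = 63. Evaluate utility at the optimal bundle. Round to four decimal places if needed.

V = 3.2967

At p_x=8.4, p_y=1, M=63: x* = 0.5·63/8.4 = 3.75, y* = 31.5.
Utility at the optimum: U(3.75, 31.5) = 3.2967.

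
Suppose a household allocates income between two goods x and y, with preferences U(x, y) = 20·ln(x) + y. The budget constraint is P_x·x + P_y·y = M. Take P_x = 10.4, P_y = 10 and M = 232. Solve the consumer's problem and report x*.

Set MRS = P_x/P_y: (20/x)/1 = P_x/P_y.
So x*(P_x,P_y) = 20·P_y/P_x, independent of income; and y* = (M − 20·P_y)/P_y.
At the given prices: x* = 20·10/10.4 = 19.2308.

x* = 19.2308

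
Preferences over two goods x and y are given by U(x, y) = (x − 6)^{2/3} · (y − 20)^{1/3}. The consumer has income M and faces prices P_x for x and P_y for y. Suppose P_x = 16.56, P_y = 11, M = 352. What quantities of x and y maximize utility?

This is Cobb-Douglas in (x−6, y−20): tangency gives 2/3·P_y·(y−20) = 1/3·P_x·(x−6).
Substituting into the budget: x* = 6 + 2/3·(M − 6·P_x − 20·P_y)/P_x, and y* = 20 + 1/3·(…)/P_y.
Discretionary income = 352 − 6·16.56 − 20·11 = 32.64; x* = 6 + 2/3·32.64/16.56 = 7.314; y* = 20 + 1/3·32.64/11 = 20.9891.

x* = 7.314, y* = 20.9891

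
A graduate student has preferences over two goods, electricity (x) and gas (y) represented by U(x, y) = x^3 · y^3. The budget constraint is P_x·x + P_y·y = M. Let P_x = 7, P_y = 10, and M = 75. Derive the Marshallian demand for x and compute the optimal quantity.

x* = 5.3571

MU_x/MU_y = (3·y)/(3·x); tangency sets this equal to P_x/P_y.
Rearranging, P_y·y = P_x·x. Substituting into the budget gives P_x·x·(1 + 1) = M.
Demand: x*(P_x,P_y,M) = 0.5·M/P_x and y* = 0.5·M/P_y.
At P_x=7, P_y=10, M=75: x* = 0.5·75/7 = 5.3571.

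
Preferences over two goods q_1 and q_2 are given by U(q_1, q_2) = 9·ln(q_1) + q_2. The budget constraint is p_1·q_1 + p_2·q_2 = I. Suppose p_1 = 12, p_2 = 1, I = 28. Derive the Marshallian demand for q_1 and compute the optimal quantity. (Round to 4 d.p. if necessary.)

At the given prices: q_1* = 9·1/12 = 0.75.

q_1* = 0.75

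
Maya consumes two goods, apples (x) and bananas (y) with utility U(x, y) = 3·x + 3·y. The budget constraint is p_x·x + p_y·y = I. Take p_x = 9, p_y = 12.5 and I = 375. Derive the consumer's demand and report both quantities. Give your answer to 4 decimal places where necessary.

x* = 41.6667, y* = 0

Linear utility — the consumer picks whichever good has higher MU/price: 3/9 = 0.3333 vs 3/12.5 = 0.24.
x gives more utility per dollar, so spend all income on x: x* = I/p_x, y* = 0.
Numerically: x* = 41.6667, y* = 0.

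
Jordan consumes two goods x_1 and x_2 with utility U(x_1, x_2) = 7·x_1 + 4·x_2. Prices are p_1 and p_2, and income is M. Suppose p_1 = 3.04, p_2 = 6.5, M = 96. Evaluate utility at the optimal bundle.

V = 221.0526

Perfect substitutes: compare marginal utility per dollar. 7/p_1 vs 4/p_2 → 2.3026 vs 0.6154.
x_1 gives more utility per dollar, so spend all income on x_1: x_1* = M/p_1, x_2* = 0.
Numerically: x_1* = 31.5789, x_2* = 0.
Utility at the optimum: U(31.5789, 0) = 221.0526.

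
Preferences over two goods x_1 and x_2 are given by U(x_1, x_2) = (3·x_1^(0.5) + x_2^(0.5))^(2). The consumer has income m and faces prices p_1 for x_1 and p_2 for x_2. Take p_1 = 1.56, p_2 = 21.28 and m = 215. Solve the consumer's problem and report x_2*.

x_2* = 0.0816

From the CES first-order condition, 3·(x_2/x_1)^(0.5) = p_1/p_2.
Solve for the ratio: x_2/x_1 = [(1/3)·p_1/p_2]^(2).
Substitute x_2 = (x_2/x_1)·x_1 into the budget: x_1* = m/(p_1 + p_2·(x_2/x_1)).
Numerically x_2/x_1 = 0.000597, so x_1* = 215/(1.56 + 21.28·0.000597) = 136.707 and x_2* = 0.000597·136.707 = 0.0816.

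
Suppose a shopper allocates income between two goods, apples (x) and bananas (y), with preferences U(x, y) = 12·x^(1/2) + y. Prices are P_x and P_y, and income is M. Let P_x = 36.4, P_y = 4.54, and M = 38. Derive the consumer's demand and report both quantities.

x* = 0.56, y* = 3.8799

Plugging in: x* = (6·4.54/36.4)² = 0.56, y* = 3.8799.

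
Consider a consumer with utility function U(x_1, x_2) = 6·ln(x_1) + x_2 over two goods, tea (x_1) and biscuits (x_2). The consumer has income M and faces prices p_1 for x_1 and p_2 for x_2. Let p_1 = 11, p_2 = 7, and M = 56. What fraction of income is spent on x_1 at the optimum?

So x_1*(p_1,p_2) = 6·p_2/p_1, independent of income; and x_2* = (M − 6·p_2)/p_2.
At the given prices: x_1* = 6·7/11 = 3.8182, and x_2* = 2.
Expenditure on x_1: 11·3.8182 = 42; share = 0.75.

share on x_1 = 0.75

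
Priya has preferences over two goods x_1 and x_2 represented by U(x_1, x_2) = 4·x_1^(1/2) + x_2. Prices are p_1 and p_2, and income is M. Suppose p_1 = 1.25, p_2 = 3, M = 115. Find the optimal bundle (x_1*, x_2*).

MU_x_1 = 2/√x_1, MU_x_2 = 1. Tangency: 2/√x_1 = p_1/p_2.
Solve: √x_1 = 2·p_2/p_1, so x_1*(p_1,p_2) = (2·p_2/p_1)², and x_2* = (M − p_1·x_1*)/p_2.
Plugging in: x_1* = (2·3/1.25)² = 23.04, x_2* = 28.7333.

x_1* = 23.04, x_2* = 28.7333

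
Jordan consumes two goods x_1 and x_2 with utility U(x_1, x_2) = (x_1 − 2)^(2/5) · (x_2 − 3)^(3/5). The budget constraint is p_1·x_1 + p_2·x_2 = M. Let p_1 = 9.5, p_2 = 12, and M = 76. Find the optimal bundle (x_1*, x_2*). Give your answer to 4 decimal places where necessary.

MRS = (2/3)·(x_2−3)/(x_1−2). Tangency with p_1/p_2 gives x_2−3 = (3/2)·(p_1/p_2)·(x_1−2).
Substituting into the budget: x_1* = 2 + 0.4·(M − 2·p_1 − 3·p_2)/p_1, and x_2* = 3 + 0.6·(…)/p_2.
Discretionary income = 76 − 2·9.5 − 3·12 = 21; x_1* = 2 + 0.4·21/9.5 = 2.8842; x_2* = 3 + 0.6·21/12 = 4.05.

x_1* = 2.8842, x_2* = 4.05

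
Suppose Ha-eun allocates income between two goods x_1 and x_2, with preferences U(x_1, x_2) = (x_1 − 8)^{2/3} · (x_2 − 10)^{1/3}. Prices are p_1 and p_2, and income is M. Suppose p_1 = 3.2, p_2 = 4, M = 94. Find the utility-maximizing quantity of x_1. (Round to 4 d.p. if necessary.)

x_1* = 13.9167

After buying the subsistence bundle (8, 10), a share 2/3 of the remaining income goes to x_1: x_1* = 8 + 2/3·(M − 8p_1 − 10p_2)/p_1.
Discretionary income = 94 − 8·3.2 − 10·4 = 28.4; x_1* = 8 + 2/3·28.4/3.2 = 13.9167.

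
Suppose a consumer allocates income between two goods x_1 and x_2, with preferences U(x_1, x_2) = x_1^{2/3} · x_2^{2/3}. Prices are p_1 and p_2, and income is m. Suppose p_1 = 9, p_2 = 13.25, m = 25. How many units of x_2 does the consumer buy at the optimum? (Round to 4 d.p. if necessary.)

The MRS is x_2/x_1. Set MRS = p_1/p_2.
So 2/3·p_2·x_2 = 2/3·p_1·x_1; combined with the budget, a share 0.5 of income goes to x_1.
Demand: x_1*(p_1,p_2,m) = 0.5·m/p_1 and x_2* = 0.5·m/p_2.
At p_1=9, p_2=13.25, m=25: x_2* = 0.5·25/13.25 = 0.9434.

x_2* = 0.9434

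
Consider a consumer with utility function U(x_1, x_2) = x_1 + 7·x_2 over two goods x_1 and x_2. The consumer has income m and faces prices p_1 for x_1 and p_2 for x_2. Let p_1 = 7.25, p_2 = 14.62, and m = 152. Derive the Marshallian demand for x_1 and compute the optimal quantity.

x_1* = 0

x_2 gives more utility per dollar, so spend all income on x_2: x_2* = m/p_2, x_1* = 0.
Numerically: x_1* = 0, x_2* = 10.3967.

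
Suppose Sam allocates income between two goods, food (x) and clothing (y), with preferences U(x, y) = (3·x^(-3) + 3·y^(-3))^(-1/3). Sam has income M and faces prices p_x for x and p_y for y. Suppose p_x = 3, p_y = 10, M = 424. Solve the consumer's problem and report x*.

x* = 40.766

MRS = MU_x/MU_y = (y/x)^(4). Set equal to p_x/p_y.
Hence y/x = (p_x/p_y)^(1/(4)), i.e. raised to the 0.25 power.
Substitute y = (y/x)·x into the budget: x* = M/(p_x + p_y·(y/x)).
Numerically y/x = 0.740083, so x* = 424/(3 + 10·0.740083) = 40.766.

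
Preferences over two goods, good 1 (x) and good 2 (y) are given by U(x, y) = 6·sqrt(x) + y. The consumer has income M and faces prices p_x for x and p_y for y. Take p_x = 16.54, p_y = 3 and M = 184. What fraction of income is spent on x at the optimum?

share on x = 0.0266

Plugging in: x* = (3·3/16.54)² = 0.2961, y* = 59.7009.
Expenditure on x: 16.54·0.2961 = 4.8972; share = 0.0266.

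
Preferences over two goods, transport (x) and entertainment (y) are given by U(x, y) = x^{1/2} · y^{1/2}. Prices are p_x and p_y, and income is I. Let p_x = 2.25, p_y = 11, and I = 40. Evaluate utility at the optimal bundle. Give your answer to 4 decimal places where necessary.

Demand: x*(p_x,p_y,I) = 0.5·I/p_x and y* = 0.5·I/p_y.
At p_x=2.25, p_y=11, I=40: x* = 0.5·40/2.25 = 8.8889, y* = 1.8182.
Utility at the optimum: U(8.8889, 1.8182) = 4.0202.

V = 4.0202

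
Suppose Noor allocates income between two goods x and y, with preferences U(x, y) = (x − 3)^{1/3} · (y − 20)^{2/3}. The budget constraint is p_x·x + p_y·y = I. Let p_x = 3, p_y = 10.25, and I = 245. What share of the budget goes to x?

MRS = (1/2)·(y−20)/(x−3). Tangency with p_x/p_y gives y−20 = 2·(p_x/p_y)·(x−3).
After buying the subsistence bundle (3, 20), a share 1/3 of the remaining income goes to x: x* = 3 + 1/3·(I − 3p_x − 20p_y)/p_x.
Discretionary income = 245 − 3·3 − 20·10.25 = 31; x* = 3 + 1/3·31/3 = 6.4444; y* = 20 + 2/3·31/10.25 = 22.0163.
Expenditure on x: 3·6.4444 = 19.3333; share = 0.0789.

share on x = 0.0789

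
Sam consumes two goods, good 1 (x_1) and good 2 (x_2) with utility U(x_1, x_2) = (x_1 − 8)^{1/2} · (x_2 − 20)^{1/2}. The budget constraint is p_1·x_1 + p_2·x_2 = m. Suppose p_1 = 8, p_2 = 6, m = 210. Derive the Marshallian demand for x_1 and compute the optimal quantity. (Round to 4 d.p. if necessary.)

x_1* = 9.625

This is Cobb-Douglas in (x_1−8, x_2−20): tangency gives 0.5·p_2·(x_2−20) = 0.5·p_1·(x_1−8).
Substituting into the budget: x_1* = 8 + 0.5·(m − 8·p_1 − 20·p_2)/p_1, and x_2* = 20 + 0.5·(…)/p_2.
Discretionary income = 210 − 8·8 − 20·6 = 26; x_1* = 8 + 0.5·26/8 = 9.625.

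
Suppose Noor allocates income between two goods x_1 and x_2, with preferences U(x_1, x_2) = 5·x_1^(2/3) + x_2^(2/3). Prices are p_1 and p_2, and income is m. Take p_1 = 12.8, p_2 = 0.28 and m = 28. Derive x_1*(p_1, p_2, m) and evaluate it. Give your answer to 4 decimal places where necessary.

MRS = MU_x_1/MU_x_2 = 5·(x_2/x_1)^(1/3). Set equal to p_1/p_2.
Hence x_2/x_1 = ((1/5)·p_1/p_2)^(1/(1/3)), i.e. raised to the 3 power.
Substitute x_2 = (x_2/x_1)·x_1 into the budget: x_1* = m/(p_1 + p_2·(x_2/x_1)).
Numerically x_2/x_1 = 764.268222, so x_1* = 28/(12.8 + 0.28·764.268222) = 0.1235.

x_1* = 0.1235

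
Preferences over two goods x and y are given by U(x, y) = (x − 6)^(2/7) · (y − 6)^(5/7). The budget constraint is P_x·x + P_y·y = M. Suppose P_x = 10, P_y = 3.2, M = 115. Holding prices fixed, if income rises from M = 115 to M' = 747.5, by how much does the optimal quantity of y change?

MRS = (2/5)·(y−6)/(x−6). Tangency with P_x/P_y gives y−6 = (5/2)·(P_x/P_y)·(x−6).
After buying the subsistence bundle (6, 6), a share 2/7 of the remaining income goes to x: x* = 6 + 2/7·(M − 6P_x − 6P_y)/P_x.
Discretionary income = 115 − 6·10 − 6·3.2 = 35.8; y* = 6 + 5/7·35.8/3.2 = 13.9911.
At M' = 747.5: y* = 155.1741. Change: 155.1741 − 13.9911 = 141.183.

Δy* = 141.183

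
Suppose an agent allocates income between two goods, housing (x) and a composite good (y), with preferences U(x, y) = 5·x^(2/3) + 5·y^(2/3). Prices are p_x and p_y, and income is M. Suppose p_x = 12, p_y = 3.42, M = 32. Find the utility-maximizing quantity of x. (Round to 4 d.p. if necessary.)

x* = 0.2003

From the CES first-order condition, (y/x)^(1/3) = p_x/p_y.
Solve for the ratio: y/x = [p_x/p_y]^(3).
Substitute y = (y/x)·x into the budget: x* = M/(p_x + p_y·(y/x)).
Numerically y/x = 43.198177, so x* = 32/(12 + 3.42·43.198177) = 0.2003.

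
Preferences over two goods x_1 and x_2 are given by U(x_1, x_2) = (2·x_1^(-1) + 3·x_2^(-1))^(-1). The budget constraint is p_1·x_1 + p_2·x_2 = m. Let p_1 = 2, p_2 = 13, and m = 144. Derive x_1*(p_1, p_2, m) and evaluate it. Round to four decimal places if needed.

Substitute x_2 = (x_2/x_1)·x_1 into the budget: x_1* = m/(p_1 + p_2·(x_2/x_1)).
Numerically x_2/x_1 = 0.480384, so x_1* = 144/(2 + 13·0.480384) = 17.4651.

x_1* = 17.4651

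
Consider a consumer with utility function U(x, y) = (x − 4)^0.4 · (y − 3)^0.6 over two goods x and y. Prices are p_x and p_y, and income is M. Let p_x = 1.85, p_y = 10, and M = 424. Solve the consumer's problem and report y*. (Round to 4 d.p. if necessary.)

Substituting into the budget: x* = 4 + 0.4·(M − 4·p_x − 3·p_y)/p_x, and y* = 3 + 0.6·(…)/p_y.
Discretionary income = 424 − 4·1.85 − 3·10 = 386.6; y* = 3 + 0.6·386.6/10 = 26.196.

y* = 26.196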